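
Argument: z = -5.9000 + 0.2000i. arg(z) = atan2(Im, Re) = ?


Re = -5.9, Im = 0.2
arg = atan2(0.2, -5.9) = 178.0585 degrees

arg(z) = 178.0585 degrees


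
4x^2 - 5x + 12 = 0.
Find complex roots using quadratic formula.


disc = (-5)^2 - 4*4*12 = 25 - 192 = -167
sqrt(|disc|) = sqrt(167) = 12.9228
Real part = 5/(2*4) = 0.6250
Imag part = 12.9228/(2*4) = 1.6154

0.6250 ± 1.6154i


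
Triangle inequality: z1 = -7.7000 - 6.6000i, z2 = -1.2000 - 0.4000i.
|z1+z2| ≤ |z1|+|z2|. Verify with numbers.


|z1| = sqrt((-7.7)^2 + (-6.6)^2) = sqrt(102.85) = 10.1415
|z2| = sqrt((-1.2)^2 + (-0.4)^2) = sqrt(1.6) = 1.2649
z1+z2 = -8.9000 - 7.0000i
|z1+z2| = sqrt(128.21) = 11.3230
|z1|+|z2| = 10.1415 + 1.2649 = 11.4064

|z1+z2| = 11.3230 ≤ |z1|+|z2| = 11.4064 (verified)


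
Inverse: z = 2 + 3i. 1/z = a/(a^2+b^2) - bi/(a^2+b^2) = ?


|z|^2 = 4+9 = 13
1/z = (2 - 3i)/13

1/z = 0.1538 - 0.2308i


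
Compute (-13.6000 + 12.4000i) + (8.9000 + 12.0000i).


Real: -13.6 + 8.9 = -4.7
Imag: 12.4 + 12 = 24.4

-4.7000 + 24.4000i


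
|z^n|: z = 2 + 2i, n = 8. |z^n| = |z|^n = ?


|z| = sqrt(4+4) = sqrt(8) = 2.8284
|z^8| = |z|^8 = (sqrt(8))^8 = 8^4 = 4096

|z^8| = 4096


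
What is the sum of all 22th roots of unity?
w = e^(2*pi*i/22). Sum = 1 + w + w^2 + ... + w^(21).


The sum of all 22th roots of unity is 0.
Geometric series: (1 - w^22)/(1 - w) = (1-1)/(1-w) = 0 since w^22 = 1, w ≠ 1.
Alternatively: coefficient of z^21 in z^22 - 1 is 0.

0


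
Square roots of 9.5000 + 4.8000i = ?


|z| = sqrt(90.25+23.04) = 10.6438
sqrt((|z|+a)/2) = sqrt((10.6438+9.5)/2) = sqrt(10.0719) = 3.1736
sqrt((|z|-a)/2) = sqrt((10.6438-9.5)/2) = sqrt(0.5719) = 0.7562

±(3.1736 + 0.7562i) i.e. 3.1736 + 0.7562i and -3.1736 - 0.7562i


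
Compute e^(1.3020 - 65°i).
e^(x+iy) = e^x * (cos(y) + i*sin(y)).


e^1.3020 = 3.67664
cos(-65°) = 0.42262
sin(-65°) = -0.90631
Real = 3.67664*0.42262 = 1.5538
Imag = 3.67664*(-0.90631) = -3.3322

1.5538 - 3.3322i


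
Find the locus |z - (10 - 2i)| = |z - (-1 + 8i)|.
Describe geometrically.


Equal distances means the locus is the perpendicular bisector of z1 and z2.
Midpoint = ((10+(-1))/2, (-2+8)/2) = (4.5000, 3.0000)

Perpendicular bisector through (4.5000, 3.0000)


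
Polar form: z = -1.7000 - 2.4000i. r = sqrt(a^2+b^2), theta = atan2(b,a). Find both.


r = sqrt(2.89+5.76) = sqrt(8.65) = 2.9411
theta = atan2(-2.4, -1.7) = -125.3112 degrees

r = 2.9411, theta = -125.3112 degrees


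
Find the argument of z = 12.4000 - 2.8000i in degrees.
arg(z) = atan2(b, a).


Re = 12.4, Im = -2.8
arg = atan2(-2.8, 12.4) = -12.7244 degrees

arg(z) = -12.7244 degrees


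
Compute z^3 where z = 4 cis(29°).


r^3 = 4^3 = 64
n*theta = 3*29° = 87° = 87° (mod 360)
a = 64*cos(87°) = 3.3495
b = 64*sin(87°) = 63.9123

64 cis(87°) = 3.3495 + 63.9123i


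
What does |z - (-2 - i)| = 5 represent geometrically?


|z - z0| = r is a circle with center z0 and radius r.
Center = (-2, -1), radius = 5

Circle with center (-2, -1) and radius 5


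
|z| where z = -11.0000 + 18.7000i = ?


|z| = sqrt((-11)^2 + 18.7^2) = sqrt(121 + 349.69) = sqrt(470.69) = 21.6954

|z| = 21.6954


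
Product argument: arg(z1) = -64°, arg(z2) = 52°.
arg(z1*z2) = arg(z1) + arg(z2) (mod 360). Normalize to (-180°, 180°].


arg(z1*z2) = -64° + 52° = -12°
Normalized to (-180°, 180°]: -12°

-12°


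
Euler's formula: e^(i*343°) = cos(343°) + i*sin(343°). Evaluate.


cos(343°) = 0.9563
sin(343°) = -0.2924

e^(i*343°) = 0.9563 - 0.2924i


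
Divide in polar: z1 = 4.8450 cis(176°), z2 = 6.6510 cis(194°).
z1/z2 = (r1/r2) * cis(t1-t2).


r = 4.8450 / 6.6510 = 0.7285
theta = 176° - 194° = -18° = 342° (mod 360)

0.7285 cis(342°)


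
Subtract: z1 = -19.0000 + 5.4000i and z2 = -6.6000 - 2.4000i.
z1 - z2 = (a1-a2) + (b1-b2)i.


Real: -19 + 6.6 = -12.4
Imag: 5.4 + 2.4 = 7.8

-12.4000 + 7.8000i


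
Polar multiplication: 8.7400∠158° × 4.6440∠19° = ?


r = 8.7400 * 4.6440 = 40.5886
theta = 158° + 19° = 177° = 177° (mod 360)

40.5886 cis(177°)


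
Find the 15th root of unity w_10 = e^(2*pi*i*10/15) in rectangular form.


Angle = 360*10/15 = 240°
a = cos(240°) = -0.5000
b = sin(240°) = -0.8660

-0.5000 - 0.8660i


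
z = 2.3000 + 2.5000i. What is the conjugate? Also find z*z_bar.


z_bar = 2.3000 - 2.5000i
z*z_bar = 2.3^2 + 2.5^2 = 5.29 + 6.25 = 11.54

z_bar = 2.3000 - 2.5000i, z*z_bar = 11.54


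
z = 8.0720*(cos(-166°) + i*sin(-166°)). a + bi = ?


a = 8.0720*cos(-166°) = 8.0720*(-0.970296) = -7.8322
b = 8.0720*sin(-166°) = 8.0720*(-0.24192) = -1.9528

-7.8322 - 1.9528i


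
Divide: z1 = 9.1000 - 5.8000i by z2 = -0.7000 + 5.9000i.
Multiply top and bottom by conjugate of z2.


Conjugate of z2 = -0.7000 - 5.9000i
Numerator: (9.1000 - 5.8000i)(-0.7000 - 5.9000i) = -40.5900 - 49.6300i
Denominator: (-0.7)^2 + 5.9^2 = 35.3
Result = (-40.5900 - 49.6300i)/35.3

-1.1499 - 1.4059i


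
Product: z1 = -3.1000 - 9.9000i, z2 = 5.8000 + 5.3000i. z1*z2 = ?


Real = -3.1*5.8 - (-9.9)*5.3 = -17.98 - (-52.47) = 34.49
Imag = -3.1*5.3 + 5.8*(-9.9) = -16.43 - (57.42) = -73.85

34.4900 - 73.8500i


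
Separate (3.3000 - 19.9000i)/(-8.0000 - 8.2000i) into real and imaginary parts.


Multiply by conjugate: (3.3000 - 19.9000i)(-8.0000 + 8.2000i) / ((-8)^2 + (-8.2)^2)
Numerator real = 3.3*(-8) - (19.9)*(-8.2) = 136.78
Numerator imag = -19.9*(-8) - 3.3*(-8.2) = 186.26
Denominator = 131.24
Re(z) = 136.78/131.24 = 1.0422
Im(z) = 186.26/131.24 = 1.4192

Re(z) = 1.0422, Im(z) = 1.4192


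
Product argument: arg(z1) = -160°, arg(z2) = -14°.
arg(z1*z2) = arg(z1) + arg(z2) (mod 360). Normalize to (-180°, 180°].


arg(z1*z2) = -160° - 14° = -174°
Normalized to (-180°, 180°]: -174°

-174°


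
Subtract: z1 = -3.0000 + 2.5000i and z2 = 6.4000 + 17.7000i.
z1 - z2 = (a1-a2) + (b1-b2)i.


Real: -3 - 6.4 = -9.4
Imag: 2.5 - 17.7 = -15.2

-9.4000 - 15.2000i


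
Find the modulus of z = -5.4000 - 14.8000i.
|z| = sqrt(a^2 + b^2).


|z| = sqrt((-5.4)^2 + (-14.8)^2) = sqrt(29.16 + 219.04) = sqrt(248.2) = 15.7544

|z| = 15.7544


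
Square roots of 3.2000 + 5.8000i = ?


|z| = sqrt(10.24+33.64) = 6.6242
sqrt((|z|+a)/2) = sqrt((6.6242+3.2)/2) = sqrt(4.9121) = 2.2163
sqrt((|z|-a)/2) = sqrt((6.6242-3.2)/2) = sqrt(1.7121) = 1.3085

±(2.2163 + 1.3085i) i.e. 2.2163 + 1.3085i and -2.2163 - 1.3085i


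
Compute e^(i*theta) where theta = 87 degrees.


cos(87°) = 0.0523
sin(87°) = 0.9986

e^(i*87°) = 0.0523 + 0.9986i


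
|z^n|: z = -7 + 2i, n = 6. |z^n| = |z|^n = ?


|z| = sqrt(49+4) = sqrt(53) = 7.2801
|z^6| = |z|^6 = (sqrt(53))^6 = 53^3 = 148877

|z^6| = 148877


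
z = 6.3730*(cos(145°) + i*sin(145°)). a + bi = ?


a = 6.3730*cos(145°) = 6.3730*(-0.819152) = -5.2205
b = 6.3730*sin(145°) = 6.3730*0.57358 = 3.6554

-5.2205 + 3.6554i


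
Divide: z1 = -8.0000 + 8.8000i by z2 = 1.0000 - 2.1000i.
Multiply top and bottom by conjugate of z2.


Conjugate of z2 = 1.0000 + 2.1000i
Numerator: (-8.0000 + 8.8000i)(1.0000 + 2.1000i) = -26.4800 - 8.0000i
Denominator: 1^2 + (-2.1)^2 = 5.41
Result = (-26.4800 - 8.0000i)/5.41

-4.8946 - 1.4787i


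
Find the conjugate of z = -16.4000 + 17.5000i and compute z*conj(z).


z_bar = -16.4000 - 17.5000i
z*z_bar = (-16.4)^2 + 17.5^2 = 268.96 + 306.25 = 575.21

z_bar = -16.4000 - 17.5000i, z*z_bar = 575.21


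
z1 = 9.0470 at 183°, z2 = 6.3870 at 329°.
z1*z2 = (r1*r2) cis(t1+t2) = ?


r = 9.0470 * 6.3870 = 57.7832
theta = 183° + 329° = 512° = 152° (mod 360)

57.7832 cis(152°)


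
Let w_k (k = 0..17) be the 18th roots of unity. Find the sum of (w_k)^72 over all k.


The roots are w_k = w^k with w = e^(2*pi*i/18), and (w^k)^72 = (w^72)^k.
So S = 1 + u + u^2 + ... + u^(17) with u = w^72.
72 = 4*18 + 0, so 72 is a multiple of 18 and u = (w^18)^4 = 1.
Every one of the 18 terms equals 1: S = 18

S = 18


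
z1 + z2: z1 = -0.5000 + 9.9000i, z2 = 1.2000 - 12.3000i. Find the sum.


Real: -0.5 + 1.2 = 0.7
Imag: 9.9 - 12.3 = -2.4

0.7000 - 2.4000i


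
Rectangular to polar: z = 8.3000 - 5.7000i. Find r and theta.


r = sqrt(68.89+32.49) = sqrt(101.38) = 10.0688
theta = atan2(-5.7, 8.3) = -34.4792 degrees

r = 10.0688, theta = -34.4792 degrees


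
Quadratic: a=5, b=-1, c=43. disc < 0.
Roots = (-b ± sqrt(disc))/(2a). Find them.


disc = (-1)^2 - 4*5*43 = 1 - 860 = -859
sqrt(|disc|) = sqrt(859) = 29.3087
Real part = 1/(2*5) = 0.1000
Imag part = 29.3087/(2*5) = 2.9309

0.1000 ± 2.9309i


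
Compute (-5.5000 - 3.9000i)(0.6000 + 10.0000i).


Real = -5.5*0.6 - (-3.9)*10 = -3.3 - (-39) = 35.7
Imag = -5.5*10 + 0.6*(-3.9) = -55 - (2.34) = -57.34

35.7000 - 57.3400i


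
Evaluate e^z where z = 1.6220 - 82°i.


e^1.6220 = 5.0632
cos(-82°) = 0.139173
sin(-82°) = -0.99027
Real = 5.0632*0.139173 = 0.7047
Imag = 5.0632*(-0.99027) = -5.0139

0.7047 - 5.0139i


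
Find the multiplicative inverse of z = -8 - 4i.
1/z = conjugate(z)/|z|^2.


|z|^2 = 64+16 = 80
1/z = (-8 + 4i)/80

1/z = -0.1000 + 0.0500i


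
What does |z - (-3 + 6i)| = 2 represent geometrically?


|z - z0| = r is a circle with center z0 and radius r.
Center = (-3, 6), radius = 2

Circle with center (-3, 6) and radius 2


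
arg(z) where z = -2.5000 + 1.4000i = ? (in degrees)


Re = -2.5, Im = 1.4
arg = atan2(1.4, -2.5) = 150.7512 degrees

arg(z) = 150.7512 degrees


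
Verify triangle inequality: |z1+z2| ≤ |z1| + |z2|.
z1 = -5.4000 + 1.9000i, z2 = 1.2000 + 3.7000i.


|z1| = sqrt((-5.4)^2 + 1.9^2) = sqrt(32.77) = 5.7245
|z2| = sqrt(1.2^2 + 3.7^2) = sqrt(15.13) = 3.8897
z1+z2 = -4.2000 + 5.6000i
|z1+z2| = sqrt(49) = 7.0000
|z1|+|z2| = 5.7245 + 3.8897 = 9.6142

|z1+z2| = 7.0000 ≤ |z1|+|z2| = 9.6142 (verified)


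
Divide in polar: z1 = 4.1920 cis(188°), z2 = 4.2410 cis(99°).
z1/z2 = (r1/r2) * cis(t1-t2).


r = 4.1920 / 4.2410 = 0.9884
theta = 188° - 99° = 89° = 89° (mod 360)

0.9884 cis(89°)


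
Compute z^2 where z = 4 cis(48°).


r^2 = 4^2 = 16
n*theta = 2*48° = 96° = 96° (mod 360)
a = 16*cos(96°) = -1.6725
b = 16*sin(96°) = 15.9124

16 cis(96°) = -1.6725 + 15.9124i


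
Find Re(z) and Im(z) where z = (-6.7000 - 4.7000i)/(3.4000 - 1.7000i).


Multiply by conjugate: (-6.7000 - 4.7000i)(3.4000 + 1.7000i) / (3.4^2 + (-1.7)^2)
Numerator real = -6.7*3.4 - (4.7)*(-1.7) = -14.79
Numerator imag = -4.7*3.4 - (-6.7)*(-1.7) = -27.37
Denominator = 14.45
Re(z) = -14.79/14.45 = -1.0235
Im(z) = -27.37/14.45 = -1.8941

Re(z) = -1.0235, Im(z) = -1.8941


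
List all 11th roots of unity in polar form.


The 11th roots of unity are cis(360k/11°) for k=0..10
Angle step = 360/11 = 32.7273°
Primitive root: cis(32.7273°)
Primitive root = 0.8413 + 0.5406i

11 roots at angles: 0°, 32.7273°, 65.4545°, 98.1818°, 130.9091°, 163.6364°, 196.3636°, 229.0909°, 261.8182°, 294.5455°, 327.2727°


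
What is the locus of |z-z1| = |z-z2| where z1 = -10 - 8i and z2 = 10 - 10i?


Equal distances means the locus is the perpendicular bisector of z1 and z2.
Midpoint = ((-10+10)/2, (-8+(-10))/2) = (0, -9.0000)

Perpendicular bisector through (0, -9.0000)


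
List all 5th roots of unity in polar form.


The 5th roots of unity are cis(360k/5°) for k=0..4
Angle step = 360/5 = 72°
Primitive root: cis(72°)
Primitive root = 0.3090 + 0.9511i

5 roots at angles: 0°, 72°, 144°, 216°, 288°


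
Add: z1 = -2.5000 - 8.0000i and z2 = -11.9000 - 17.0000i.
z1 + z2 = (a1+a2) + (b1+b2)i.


Real: -2.5 - 11.9 = -14.4
Imag: -8 - 17 = -25

-14.4000 - 25.0000i


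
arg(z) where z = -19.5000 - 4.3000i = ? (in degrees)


Re = -19.5, Im = -4.3
arg = atan2(-4.3, -19.5) = -167.5646 degrees

arg(z) = -167.5646 degrees


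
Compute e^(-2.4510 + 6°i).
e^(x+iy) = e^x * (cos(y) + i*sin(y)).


e^-2.4510 = 0.0862
cos(6°) = 0.9945
sin(6°) = 0.1045
Real = 0.0862*0.9945 = 0.0857
Imag = 0.0862*0.1045 = 0.0090

0.0857 + 0.0090i


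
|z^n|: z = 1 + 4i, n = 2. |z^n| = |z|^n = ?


|z| = sqrt(1+16) = sqrt(17) = 4.1231
|z^2| = |z|^2 = (sqrt(17))^2 = 17

|z^2| = 17


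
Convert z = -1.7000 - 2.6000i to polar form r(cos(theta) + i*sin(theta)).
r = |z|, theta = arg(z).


r = sqrt(2.89+6.76) = sqrt(9.65) = 3.1064
theta = atan2(-2.6, -1.7) = -123.1785 degrees

r = 3.1064, theta = -123.1785 degrees


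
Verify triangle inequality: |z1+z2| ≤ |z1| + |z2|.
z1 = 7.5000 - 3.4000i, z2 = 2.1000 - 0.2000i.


|z1| = sqrt(7.5^2 + (-3.4)^2) = sqrt(67.81) = 8.2347
|z2| = sqrt(2.1^2 + (-0.2)^2) = sqrt(4.45) = 2.1095
z1+z2 = 9.6000 - 3.6000i
|z1+z2| = sqrt(105.12) = 10.2528
|z1|+|z2| = 8.2347 + 2.1095 = 10.3442

|z1+z2| = 10.2528 ≤ |z1|+|z2| = 10.3442 (verified)


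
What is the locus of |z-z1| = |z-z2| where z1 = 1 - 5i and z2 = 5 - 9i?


Equal distances means the locus is the perpendicular bisector of z1 and z2.
Midpoint = ((1+5)/2, (-5+(-9))/2) = (3.0000, -7.0000)

Perpendicular bisector through (3.0000, -7.0000)


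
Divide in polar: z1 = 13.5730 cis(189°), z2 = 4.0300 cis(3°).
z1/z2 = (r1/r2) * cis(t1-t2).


r = 13.5730 / 4.0300 = 3.3680
theta = 189° - 3° = 186° = 186° (mod 360)

3.3680 cis(186°)


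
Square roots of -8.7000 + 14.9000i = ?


|z| = sqrt(75.69+222.01) = 17.2540
sqrt((|z|+a)/2) = sqrt((17.2540+(-8.7))/2) = sqrt(4.2770) = 2.0681
sqrt((|z|-a)/2) = sqrt((17.2540-(-8.7))/2) = sqrt(12.9770) = 3.6024

±(2.0681 + 3.6024i) i.e. 2.0681 + 3.6024i and -2.0681 - 3.6024i


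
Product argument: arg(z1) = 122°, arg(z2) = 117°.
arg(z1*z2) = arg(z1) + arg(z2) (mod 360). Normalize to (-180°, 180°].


arg(z1*z2) = 122° + 117° = 239°
Normalized to (-180°, 180°]: -121°

-121°


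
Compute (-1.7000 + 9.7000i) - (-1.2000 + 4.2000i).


Real: -1.7 + 1.2 = -0.5
Imag: 9.7 - 4.2 = 5.5

-0.5000 + 5.5000i


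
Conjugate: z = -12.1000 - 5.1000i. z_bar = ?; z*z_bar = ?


z_bar = -12.1000 + 5.1000i
z*z_bar = (-12.1)^2 + (-5.1)^2 = 146.41 + 26.01 = 172.42

z_bar = -12.1000 + 5.1000i, z*z_bar = 172.42


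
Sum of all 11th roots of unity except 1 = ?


With w = e^(2*pi*i/11), all 11 of the 11th roots of unity w^0 = 1, w, ..., w^(10) sum to 0: 1 + w + ... + w^(10) = (1 - w^11)/(1 - w) = 0 since w^11 = 1, w ≠ 1.
Removing the root 1: w + w^2 + ... + w^(10) = 0 - 1 = -1

Sum = -1


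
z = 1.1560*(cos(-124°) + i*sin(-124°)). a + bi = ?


a = 1.1560*cos(-124°) = 1.1560*(-0.5592) = -0.6464
b = 1.1560*sin(-124°) = 1.1560*(-0.82904) = -0.9584

-0.6464 - 0.9584i


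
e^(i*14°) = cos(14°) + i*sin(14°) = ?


cos(14°) = 0.9703
sin(14°) = 0.2419

e^(i*14°) = 0.9703 + 0.2419i


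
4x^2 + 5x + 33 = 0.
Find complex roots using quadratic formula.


disc = 5^2 - 4*4*33 = 25 - 528 = -503
sqrt(|disc|) = sqrt(503) = 22.4277
Real part = -5/(2*4) = -0.6250
Imag part = 22.4277/(2*4) = 2.8035

-0.6250 ± 2.8035i


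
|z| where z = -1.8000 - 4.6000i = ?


|z| = sqrt((-1.8)^2 + (-4.6)^2) = sqrt(3.24 + 21.16) = sqrt(24.4) = 4.9396

|z| = 4.9396


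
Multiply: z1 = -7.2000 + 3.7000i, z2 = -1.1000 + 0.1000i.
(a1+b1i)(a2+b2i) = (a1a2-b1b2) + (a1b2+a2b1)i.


Real = -7.2*(-1.1) - 3.7*0.1 = 7.92 - 0.37 = 7.55
Imag = -7.2*0.1 - (1.1)*3.7 = -0.72 - (4.07) = -4.79

7.5500 - 4.7900i


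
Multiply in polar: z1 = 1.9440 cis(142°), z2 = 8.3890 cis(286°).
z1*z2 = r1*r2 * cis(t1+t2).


r = 1.9440 * 8.3890 = 16.3082
theta = 142° + 286° = 428° = 68° (mod 360)

16.3082 cis(68°)


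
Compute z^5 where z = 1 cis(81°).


r^5 = 1^5 = 1
n*theta = 5*81° = 405° = 45° (mod 360)
a = 1*cos(45°) = 0.7071
b = 1*sin(45°) = 0.7071

1 cis(45°) = 0.7071 + 0.7071i


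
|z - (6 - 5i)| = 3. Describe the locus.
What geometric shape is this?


|z - z0| = r is a circle with center z0 and radius r.
Center = (6, -5), radius = 3

Circle with center (6, -5) and radius 3


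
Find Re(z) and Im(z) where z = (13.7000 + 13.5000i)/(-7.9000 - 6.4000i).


Multiply by conjugate: (13.7000 + 13.5000i)(-7.9000 + 6.4000i) / ((-7.9)^2 + (-6.4)^2)
Numerator real = 13.7*(-7.9) + 13.5*(-6.4) = -194.63
Numerator imag = 13.5*(-7.9) - 13.7*(-6.4) = -18.97
Denominator = 103.37
Re(z) = -194.63/103.37 = -1.8828
Im(z) = -18.97/103.37 = -0.1835

Re(z) = -1.8828, Im(z) = -0.1835


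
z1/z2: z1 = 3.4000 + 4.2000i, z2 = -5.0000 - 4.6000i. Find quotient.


Conjugate of z2 = -5.0000 + 4.6000i
Numerator: (3.4000 + 4.2000i)(-5.0000 + 4.6000i) = -36.3200 - 5.3600i
Denominator: (-5)^2 + (-4.6)^2 = 46.16
Result = (-36.3200 - 5.3600i)/46.16

-0.7868 - 0.1161i


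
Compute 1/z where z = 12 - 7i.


|z|^2 = 144+49 = 193
1/z = (12 + 7i)/193

1/z = 0.0622 + 0.0363i


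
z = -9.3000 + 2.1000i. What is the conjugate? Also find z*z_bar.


z_bar = -9.3000 - 2.1000i
z*z_bar = (-9.3)^2 + 2.1^2 = 86.49 + 4.41 = 90.9

z_bar = -9.3000 - 2.1000i, z*z_bar = 90.9


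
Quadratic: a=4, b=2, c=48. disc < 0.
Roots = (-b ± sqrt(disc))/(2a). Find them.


disc = 2^2 - 4*4*48 = 4 - 768 = -764
sqrt(|disc|) = sqrt(764) = 27.6405
Real part = -2/(2*4) = -0.2500
Imag part = 27.6405/(2*4) = 3.4551

-0.2500 ± 3.4551i


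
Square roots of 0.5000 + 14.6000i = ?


|z| = sqrt(0.25+213.16) = 14.6086
sqrt((|z|+a)/2) = sqrt((14.6086+0.5)/2) = sqrt(7.5543) = 2.7485
sqrt((|z|-a)/2) = sqrt((14.6086-0.5)/2) = sqrt(7.0543) = 2.6560

±(2.7485 + 2.6560i) i.e. 2.7485 + 2.6560i and -2.7485 - 2.6560i


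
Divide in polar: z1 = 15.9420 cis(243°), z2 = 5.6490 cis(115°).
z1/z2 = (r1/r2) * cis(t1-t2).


r = 15.9420 / 5.6490 = 2.8221
theta = 243° - 115° = 128° = 128° (mod 360)

2.8221 cis(128°)


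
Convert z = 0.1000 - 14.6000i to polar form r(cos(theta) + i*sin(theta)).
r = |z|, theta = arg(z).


r = sqrt(0.01+213.16) = sqrt(213.17) = 14.6003
theta = atan2(-14.6, 0.1) = -89.6076 degrees

r = 14.6003, theta = -89.6076 degrees


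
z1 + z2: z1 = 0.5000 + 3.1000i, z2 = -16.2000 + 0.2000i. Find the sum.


Real: 0.5 - 16.2 = -15.7
Imag: 3.1 + 0.2 = 3.3

-15.7000 + 3.3000i


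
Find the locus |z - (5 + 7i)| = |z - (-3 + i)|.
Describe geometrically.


Equal distances means the locus is the perpendicular bisector of z1 and z2.
Midpoint = ((5+(-3))/2, (7+1)/2) = (1.0000, 4.0000)

Perpendicular bisector through (1.0000, 4.0000)


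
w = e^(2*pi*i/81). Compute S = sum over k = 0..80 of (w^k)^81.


The roots are w_k = w^k with w = e^(2*pi*i/81), and (w^k)^81 = (w^81)^k.
So S = 1 + u + u^2 + ... + u^(80) with u = w^81.
81 = 1*81 + 0, so 81 is a multiple of 81 and u = (w^81)^1 = 1.
Every one of the 81 terms equals 1: S = 81

S = 81


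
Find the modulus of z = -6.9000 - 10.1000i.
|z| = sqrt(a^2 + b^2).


|z| = sqrt((-6.9)^2 + (-10.1)^2) = sqrt(47.61 + 102.01) = sqrt(149.62) = 12.2319

|z| = 12.2319


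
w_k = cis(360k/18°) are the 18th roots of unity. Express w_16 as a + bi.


Angle = 360*16/18 = 320°
a = cos(320°) = 0.7660
b = sin(320°) = -0.6428

0.7660 - 0.6428i


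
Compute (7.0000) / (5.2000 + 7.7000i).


Conjugate of z2 = 5.2000 - 7.7000i
Numerator: (7.0000)(5.2000 - 7.7000i) = 36.4000 - 53.9000i
Denominator: 5.2^2 + 7.7^2 = 86.33
Result = (36.4000 - 53.9000i)/86.33

0.4216 - 0.6243i


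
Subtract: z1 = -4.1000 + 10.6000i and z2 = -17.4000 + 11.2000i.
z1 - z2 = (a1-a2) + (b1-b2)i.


Real: -4.1 + 17.4 = 13.3
Imag: 10.6 - 11.2 = -0.6

13.3000 - 0.6000i


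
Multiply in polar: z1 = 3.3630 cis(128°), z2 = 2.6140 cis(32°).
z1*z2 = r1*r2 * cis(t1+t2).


r = 3.3630 * 2.6140 = 8.7909
theta = 128° + 32° = 160° = 160° (mod 360)

8.7909 cis(160°)


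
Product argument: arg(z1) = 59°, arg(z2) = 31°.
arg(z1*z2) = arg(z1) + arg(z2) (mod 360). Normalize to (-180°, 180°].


arg(z1*z2) = 59° + 31° = 90°
Normalized to (-180°, 180°]: 90°

90°


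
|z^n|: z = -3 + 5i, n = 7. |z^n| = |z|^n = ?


|z| = sqrt(9+25) = sqrt(34) = 5.8310
|z^7| = |z|^7 = (sqrt(34))^7 = 34^3 * sqrt(34) = 39304*sqrt(34)

|z^7| = 39304*sqrt(34) ≈ 229179.7333


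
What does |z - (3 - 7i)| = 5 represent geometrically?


|z - z0| = r is a circle with center z0 and radius r.
Center = (3, -7), radius = 5

Circle with center (3, -7) and radius 5


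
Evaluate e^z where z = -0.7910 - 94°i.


e^-0.7910 = 0.4534
cos(-94°) = -0.0698
sin(-94°) = -0.9976
Real = 0.4534*(-0.0698) = -0.0316
Imag = 0.4534*(-0.9976) = -0.4523

-0.0316 - 0.4523i


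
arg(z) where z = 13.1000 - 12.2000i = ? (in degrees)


Re = 13.1, Im = -12.2
arg = atan2(-12.2, 13.1) = -42.9627 degrees

arg(z) = -42.9627 degrees


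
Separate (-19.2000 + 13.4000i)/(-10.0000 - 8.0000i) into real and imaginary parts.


Multiply by conjugate: (-19.2000 + 13.4000i)(-10.0000 + 8.0000i) / ((-10)^2 + (-8)^2)
Numerator real = -19.2*(-10) + 13.4*(-8) = 84.8
Numerator imag = 13.4*(-10) - (-19.2)*(-8) = -287.6
Denominator = 164
Re(z) = 84.8/164 = 0.5171
Im(z) = -287.6/164 = -1.7537

Re(z) = 0.5171, Im(z) = -1.7537


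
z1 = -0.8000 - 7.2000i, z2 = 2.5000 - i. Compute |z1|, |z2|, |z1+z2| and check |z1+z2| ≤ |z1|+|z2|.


|z1| = sqrt((-0.8)^2 + (-7.2)^2) = sqrt(52.48) = 7.2443
|z2| = sqrt(2.5^2 + (-1)^2) = sqrt(7.25) = 2.6926
z1+z2 = 1.7000 - 8.2000i
|z1+z2| = sqrt(70.13) = 8.3744
|z1|+|z2| = 7.2443 + 2.6926 = 9.9369

|z1+z2| = 8.3744 ≤ |z1|+|z2| = 9.9369 (verified)


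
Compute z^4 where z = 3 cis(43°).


r^4 = 3^4 = 81
n*theta = 4*43° = 172° = 172° (mod 360)
a = 81*cos(172°) = -80.2117
b = 81*sin(172°) = 11.2730

81 cis(172°) = -80.2117 + 11.2730i


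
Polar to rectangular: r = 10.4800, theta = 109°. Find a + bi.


a = 10.4800*cos(109°) = 10.4800*(-0.32557) = -3.4120
b = 10.4800*sin(109°) = 10.4800*0.94552 = 9.9090

-3.4120 + 9.9090i


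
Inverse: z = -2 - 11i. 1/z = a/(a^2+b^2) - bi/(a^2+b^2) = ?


|z|^2 = 4+121 = 125
1/z = (-2 + 11i)/125

1/z = -0.0160 + 0.0880i


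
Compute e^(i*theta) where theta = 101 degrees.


cos(101°) = -0.1908
sin(101°) = 0.9816

e^(i*101°) = -0.1908 + 0.9816i


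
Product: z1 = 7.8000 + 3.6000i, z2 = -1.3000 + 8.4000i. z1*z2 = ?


Real = 7.8*(-1.3) - 3.6*8.4 = -10.14 - 30.24 = -40.38
Imag = 7.8*8.4 - (1.3)*3.6 = 65.52 - (4.68) = 60.84

-40.3800 + 60.8400i


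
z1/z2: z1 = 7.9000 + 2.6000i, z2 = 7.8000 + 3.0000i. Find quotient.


Conjugate of z2 = 7.8000 - 3.0000i
Numerator: (7.9000 + 2.6000i)(7.8000 - 3.0000i) = 69.4200 - 3.4200i
Denominator: 7.8^2 + 3^2 = 69.84
Result = (69.4200 - 3.4200i)/69.84

0.9940 - 0.0490i


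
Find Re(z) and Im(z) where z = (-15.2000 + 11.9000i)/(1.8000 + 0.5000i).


Multiply by conjugate: (-15.2000 + 11.9000i)(1.8000 - 0.5000i) / (1.8^2 + 0.5^2)
Numerator real = -15.2*1.8 + 11.9*0.5 = -21.41
Numerator imag = 11.9*1.8 - (-15.2)*0.5 = 29.02
Denominator = 3.49
Re(z) = -21.41/3.49 = -6.1347
Im(z) = 29.02/3.49 = 8.3152

Re(z) = -6.1347, Im(z) = 8.3152


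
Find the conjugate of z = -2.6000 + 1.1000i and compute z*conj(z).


z_bar = -2.6000 - 1.1000i
z*z_bar = (-2.6)^2 + 1.1^2 = 6.76 + 1.21 = 7.97

z_bar = -2.6000 - 1.1000i, z*z_bar = 7.97


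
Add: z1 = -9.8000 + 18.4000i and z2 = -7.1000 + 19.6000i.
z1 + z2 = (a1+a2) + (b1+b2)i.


Real: -9.8 - 7.1 = -16.9
Imag: 18.4 + 19.6 = 38

-16.9000 + 38.0000i


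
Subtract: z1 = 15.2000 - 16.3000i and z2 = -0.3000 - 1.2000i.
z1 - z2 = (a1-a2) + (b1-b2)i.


Real: 15.2 + 0.3 = 15.5
Imag: -16.3 + 1.2 = -15.1

15.5000 - 15.1000i


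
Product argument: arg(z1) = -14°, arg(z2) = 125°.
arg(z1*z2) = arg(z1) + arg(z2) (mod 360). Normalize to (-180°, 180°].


arg(z1*z2) = -14° + 125° = 111°
Normalized to (-180°, 180°]: 111°

111°


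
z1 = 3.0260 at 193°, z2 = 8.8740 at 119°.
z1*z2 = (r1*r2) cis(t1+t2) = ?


r = 3.0260 * 8.8740 = 26.8527
theta = 193° + 119° = 312° = 312° (mod 360)

26.8527 cis(312°)


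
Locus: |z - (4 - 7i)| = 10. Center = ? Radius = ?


|z - z0| = r is a circle with center z0 and radius r.
Center = (4, -7), radius = 10

Circle with center (4, -7) and radius 10


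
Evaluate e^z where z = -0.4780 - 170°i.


e^-0.4780 = 0.6200
cos(-170°) = -0.9848
sin(-170°) = -0.17365
Real = 0.6200*(-0.9848) = -0.6106
Imag = 0.6200*(-0.17365) = -0.1077

-0.6106 - 0.1077i


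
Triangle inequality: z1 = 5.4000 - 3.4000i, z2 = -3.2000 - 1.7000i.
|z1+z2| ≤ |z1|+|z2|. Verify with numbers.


|z1| = sqrt(5.4^2 + (-3.4)^2) = sqrt(40.72) = 6.3812
|z2| = sqrt((-3.2)^2 + (-1.7)^2) = sqrt(13.13) = 3.6235
z1+z2 = 2.2000 - 5.1000i
|z1+z2| = sqrt(30.85) = 5.5543
|z1|+|z2| = 6.3812 + 3.6235 = 10.0047

|z1+z2| = 5.5543 ≤ |z1|+|z2| = 10.0047 (verified)


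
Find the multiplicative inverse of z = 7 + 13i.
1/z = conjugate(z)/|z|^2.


|z|^2 = 49+169 = 218
1/z = (7 - 13i)/218

1/z = 0.0321 - 0.0596i


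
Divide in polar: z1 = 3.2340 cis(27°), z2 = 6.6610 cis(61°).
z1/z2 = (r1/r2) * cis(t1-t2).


r = 3.2340 / 6.6610 = 0.4855
theta = 27° - 61° = -34° = 326° (mod 360)

0.4855 cis(326°)


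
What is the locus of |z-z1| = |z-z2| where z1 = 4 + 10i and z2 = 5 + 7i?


Equal distances means the locus is the perpendicular bisector of z1 and z2.
Midpoint = ((4+5)/2, (10+7)/2) = (4.5000, 8.5000)

Perpendicular bisector through (4.5000, 8.5000)


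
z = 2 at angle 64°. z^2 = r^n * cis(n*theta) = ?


r^2 = 2^2 = 4
n*theta = 2*64° = 128° = 128° (mod 360)
a = 4*cos(128°) = -2.4626
b = 4*sin(128°) = 3.1520

4 cis(128°) = -2.4626 + 3.1520i


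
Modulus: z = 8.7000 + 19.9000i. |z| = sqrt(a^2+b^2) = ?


|z| = sqrt(8.7^2 + 19.9^2) = sqrt(75.69 + 396.01) = sqrt(471.7) = 21.7187

|z| = 21.7187


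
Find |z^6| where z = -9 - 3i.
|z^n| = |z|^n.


|z| = sqrt(81+9) = sqrt(90) = 9.4868
|z^6| = |z|^6 = (sqrt(90))^6 = 90^3 = 729000

|z^6| = 729000


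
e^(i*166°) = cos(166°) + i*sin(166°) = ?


cos(166°) = -0.9703
sin(166°) = 0.2419

e^(i*166°) = -0.9703 + 0.2419i


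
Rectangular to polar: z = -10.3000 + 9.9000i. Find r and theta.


r = sqrt(106.09+98.01) = sqrt(204.1) = 14.2864
theta = atan2(9.9, -10.3) = 136.1344 degrees

r = 14.2864, theta = 136.1344 degrees


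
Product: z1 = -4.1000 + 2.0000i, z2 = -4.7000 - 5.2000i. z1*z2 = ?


Real = -4.1*(-4.7) - 2*(-5.2) = 19.27 - (-10.4) = 29.67
Imag = -4.1*(-5.2) - (4.7)*2 = 21.32 - (9.4) = 11.92

29.6700 + 11.9200i


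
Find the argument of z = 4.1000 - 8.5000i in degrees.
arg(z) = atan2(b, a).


Re = 4.1, Im = -8.5
arg = atan2(-8.5, 4.1) = -64.2495 degrees

arg(z) = -64.2495 degrees


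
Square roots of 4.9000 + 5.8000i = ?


|z| = sqrt(24.01+33.64) = 7.5928
sqrt((|z|+a)/2) = sqrt((7.5928+4.9)/2) = sqrt(6.2464) = 2.4993
sqrt((|z|-a)/2) = sqrt((7.5928-4.9)/2) = sqrt(1.3464) = 1.1603

±(2.4993 + 1.1603i) i.e. 2.4993 + 1.1603i and -2.4993 - 1.1603i


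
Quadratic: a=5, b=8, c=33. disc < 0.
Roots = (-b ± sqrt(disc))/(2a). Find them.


disc = 8^2 - 4*5*33 = 64 - 660 = -596
sqrt(|disc|) = sqrt(596) = 24.4131
Real part = -8/(2*5) = -0.8000
Imag part = 24.4131/(2*5) = 2.4413

-0.8000 ± 2.4413i


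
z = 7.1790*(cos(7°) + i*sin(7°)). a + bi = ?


a = 7.1790*cos(7°) = 7.1790*0.99255 = 7.1255
b = 7.1790*sin(7°) = 7.1790*0.12187 = 0.8749

7.1255 + 0.8749i


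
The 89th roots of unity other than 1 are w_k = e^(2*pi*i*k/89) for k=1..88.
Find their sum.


With w = e^(2*pi*i/89), all 89 of the 89th roots of unity w^0 = 1, w, ..., w^(88) sum to 0: 1 + w + ... + w^(88) = (1 - w^89)/(1 - w) = 0 since w^89 = 1, w ≠ 1.
Removing the root 1: w + w^2 + ... + w^(88) = 0 - 1 = -1

Sum = -1


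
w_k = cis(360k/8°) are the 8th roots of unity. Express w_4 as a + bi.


Angle = 360*4/8 = 180°
a = cos(180°) = -1.0000
b = sin(180°) = 0

-1.0000 + 0i


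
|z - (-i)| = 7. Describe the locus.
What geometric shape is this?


|z - z0| = r is a circle with center z0 and radius r.
Center = (0, -1), radius = 7

Circle with center (0, -1) and radius 7


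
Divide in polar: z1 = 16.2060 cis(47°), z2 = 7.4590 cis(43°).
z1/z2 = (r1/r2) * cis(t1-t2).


r = 16.2060 / 7.4590 = 2.1727
theta = 47° - 43° = 4° = 4° (mod 360)

2.1727 cis(4°)


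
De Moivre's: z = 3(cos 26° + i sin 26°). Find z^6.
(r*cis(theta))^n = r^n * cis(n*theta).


r^6 = 3^6 = 729
n*theta = 6*26° = 156° = 156° (mod 360)
a = 729*cos(156°) = -665.9746
b = 729*sin(156°) = 296.5110

729 cis(156°) = -665.9746 + 296.5110i


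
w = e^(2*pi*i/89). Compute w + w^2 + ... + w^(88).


With w = e^(2*pi*i/89), all 89 of the 89th roots of unity w^0 = 1, w, ..., w^(88) sum to 0: 1 + w + ... + w^(88) = (1 - w^89)/(1 - w) = 0 since w^89 = 1, w ≠ 1.
Removing the root 1: w + w^2 + ... + w^(88) = 0 - 1 = -1

Sum = -1


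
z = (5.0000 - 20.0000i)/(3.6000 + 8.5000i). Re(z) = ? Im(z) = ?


Multiply by conjugate: (5.0000 - 20.0000i)(3.6000 - 8.5000i) / (3.6^2 + 8.5^2)
Numerator real = 5*3.6 - (20)*8.5 = -152
Numerator imag = -20*3.6 - 5*8.5 = -114.5
Denominator = 85.21
Re(z) = -152/85.21 = -1.7838
Im(z) = -114.5/85.21 = -1.3437

Re(z) = -1.7838, Im(z) = -1.3437


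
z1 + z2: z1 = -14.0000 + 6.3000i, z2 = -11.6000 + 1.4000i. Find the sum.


Real: -14 - 11.6 = -25.6
Imag: 6.3 + 1.4 = 7.7

-25.6000 + 7.7000i


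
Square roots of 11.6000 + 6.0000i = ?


|z| = sqrt(134.56+36) = 13.0599
sqrt((|z|+a)/2) = sqrt((13.0599+11.6)/2) = sqrt(12.3299) = 3.5114
sqrt((|z|-a)/2) = sqrt((13.0599-11.6)/2) = sqrt(0.7299) = 0.8544

±(3.5114 + 0.8544i) i.e. 3.5114 + 0.8544i and -3.5114 - 0.8544i


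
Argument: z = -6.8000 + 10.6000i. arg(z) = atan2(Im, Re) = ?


Re = -6.8, Im = 10.6
arg = atan2(10.6, -6.8) = 122.6806 degrees

arg(z) = 122.6806 degrees


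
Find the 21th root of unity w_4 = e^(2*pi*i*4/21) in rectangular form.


Angle = 360*4/21 = 68.5714°
a = cos(68.5714°) = 0.3653
b = sin(68.5714°) = 0.9309

0.3653 + 0.9309i


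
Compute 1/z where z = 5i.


|z|^2 = 0+25 = 25
1/z = (0 - 5i)/25

1/z = 0 - 0.2000i


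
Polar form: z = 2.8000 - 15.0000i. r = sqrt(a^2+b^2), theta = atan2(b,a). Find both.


r = sqrt(7.84+225) = sqrt(232.84) = 15.2591
theta = atan2(-15, 2.8) = -79.4265 degrees

r = 15.2591, theta = -79.4265 degrees


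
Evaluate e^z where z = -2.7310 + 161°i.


e^-2.7310 = 0.0652
cos(161°) = -0.9455
sin(161°) = 0.3256
Real = 0.0652*(-0.9455) = -0.0616
Imag = 0.0652*0.3256 = 0.0212

-0.0616 + 0.0212i


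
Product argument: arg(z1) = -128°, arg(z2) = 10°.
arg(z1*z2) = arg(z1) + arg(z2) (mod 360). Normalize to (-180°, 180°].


arg(z1*z2) = -128° + 10° = -118°
Normalized to (-180°, 180°]: -118°

-118°


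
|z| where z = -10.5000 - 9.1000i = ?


|z| = sqrt((-10.5)^2 + (-9.1)^2) = sqrt(110.25 + 82.81) = sqrt(193.06) = 13.8946

|z| = 13.8946


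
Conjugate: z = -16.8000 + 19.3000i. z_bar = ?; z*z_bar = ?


z_bar = -16.8000 - 19.3000i
z*z_bar = (-16.8)^2 + 19.3^2 = 282.24 + 372.49 = 654.73

z_bar = -16.8000 - 19.3000i, z*z_bar = 654.73


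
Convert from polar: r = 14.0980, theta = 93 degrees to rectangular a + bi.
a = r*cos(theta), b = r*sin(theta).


a = 14.0980*cos(93°) = 14.0980*(-0.052336) = -0.7378
b = 14.0980*sin(93°) = 14.0980*0.99863 = 14.0787

-0.7378 + 14.0787i


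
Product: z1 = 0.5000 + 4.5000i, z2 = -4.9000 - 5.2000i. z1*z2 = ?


Real = 0.5*(-4.9) - 4.5*(-5.2) = -2.45 - (-23.4) = 20.95
Imag = 0.5*(-5.2) - (4.9)*4.5 = -2.6 - (22.05) = -24.65

20.9500 - 24.6500i


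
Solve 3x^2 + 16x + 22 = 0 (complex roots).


disc = 16^2 - 4*3*22 = 256 - 264 = -8
sqrt(|disc|) = sqrt(8) = 2.8284
Real part = -16/(2*3) = -2.6667
Imag part = 2.8284/(2*3) = 0.4714

-2.6667 ± 0.4714i


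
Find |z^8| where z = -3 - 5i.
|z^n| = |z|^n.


|z| = sqrt(9+25) = sqrt(34) = 5.8310
|z^8| = |z|^8 = (sqrt(34))^8 = 34^4 = 1336336

|z^8| = 1336336


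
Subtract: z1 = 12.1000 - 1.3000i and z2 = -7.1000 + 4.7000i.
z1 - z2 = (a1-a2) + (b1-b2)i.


Real: 12.1 + 7.1 = 19.2
Imag: -1.3 - 4.7 = -6

19.2000 - 6.0000i


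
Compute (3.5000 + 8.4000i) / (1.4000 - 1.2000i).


Conjugate of z2 = 1.4000 + 1.2000i
Numerator: (3.5000 + 8.4000i)(1.4000 + 1.2000i) = -5.1800 + 15.9600i
Denominator: 1.4^2 + (-1.2)^2 = 3.4
Result = (-5.1800 + 15.9600i)/3.4

-1.5235 + 4.6941i


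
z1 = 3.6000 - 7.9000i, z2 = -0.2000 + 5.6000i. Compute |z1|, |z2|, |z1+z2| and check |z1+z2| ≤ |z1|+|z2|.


|z1| = sqrt(3.6^2 + (-7.9)^2) = sqrt(75.37) = 8.6816
|z2| = sqrt((-0.2)^2 + 5.6^2) = sqrt(31.4) = 5.6036
z1+z2 = 3.4000 - 2.3000i
|z1+z2| = sqrt(16.85) = 4.1049
|z1|+|z2| = 8.6816 + 5.6036 = 14.2852

|z1+z2| = 4.1049 ≤ |z1|+|z2| = 14.2852 (verified)


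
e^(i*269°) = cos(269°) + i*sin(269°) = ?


cos(269°) = -0.0175
sin(269°) = -0.9998

e^(i*269°) = -0.0175 - 0.9998i


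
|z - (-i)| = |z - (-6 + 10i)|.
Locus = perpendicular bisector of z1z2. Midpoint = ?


Equal distances means the locus is the perpendicular bisector of z1 and z2.
Midpoint = ((0+(-6))/2, (-1+10)/2) = (-3.0000, 4.5000)

Perpendicular bisector through (-3.0000, 4.5000)


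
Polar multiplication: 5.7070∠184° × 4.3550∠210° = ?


r = 5.7070 * 4.3550 = 24.8540
theta = 184° + 210° = 394° = 34° (mod 360)

24.8540 cis(34°)


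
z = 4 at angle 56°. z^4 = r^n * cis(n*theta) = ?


r^4 = 4^4 = 256
n*theta = 4*56° = 224° = 224° (mod 360)
a = 256*cos(224°) = -184.1510
b = 256*sin(224°) = -177.8325

256 cis(224°) = -184.1510 - 177.8325i


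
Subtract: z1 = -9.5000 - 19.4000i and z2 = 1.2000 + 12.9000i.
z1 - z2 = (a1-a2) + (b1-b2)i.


Real: -9.5 - 1.2 = -10.7
Imag: -19.4 - 12.9 = -32.3

-10.7000 - 32.3000i


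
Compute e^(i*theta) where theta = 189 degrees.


cos(189°) = -0.9877
sin(189°) = -0.1564

e^(i*189°) = -0.9877 - 0.1564i


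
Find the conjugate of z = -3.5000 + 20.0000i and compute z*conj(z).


z_bar = -3.5000 - 20.0000i
z*z_bar = (-3.5)^2 + 20^2 = 12.25 + 400 = 412.25

z_bar = -3.5000 - 20.0000i, z*z_bar = 412.25


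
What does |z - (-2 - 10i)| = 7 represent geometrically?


|z - z0| = r is a circle with center z0 and radius r.
Center = (-2, -10), radius = 7

Circle with center (-2, -10) and radius 7


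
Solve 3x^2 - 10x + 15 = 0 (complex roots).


disc = (-10)^2 - 4*3*15 = 100 - 180 = -80
sqrt(|disc|) = sqrt(80) = 8.9443
Real part = 10/(2*3) = 1.6667
Imag part = 8.9443/(2*3) = 1.4907

1.6667 ± 1.4907i


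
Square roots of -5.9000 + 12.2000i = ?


|z| = sqrt(34.81+148.84) = 13.5518
sqrt((|z|+a)/2) = sqrt((13.5518+(-5.9))/2) = sqrt(3.8259) = 1.9560
sqrt((|z|-a)/2) = sqrt((13.5518-(-5.9))/2) = sqrt(9.7259) = 3.1186

±(1.9560 + 3.1186i) i.e. 1.9560 + 3.1186i and -1.9560 - 3.1186i


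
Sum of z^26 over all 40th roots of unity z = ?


The roots are w_k = w^k with w = e^(2*pi*i/40), and (w^k)^26 = (w^26)^k.
So S = 1 + u + u^2 + ... + u^(39) with u = w^26.
26 = 0*40 + 26, so 26 is not a multiple of 40: u = w^26 ≠ 1 (w is a primitive 40th root), while u^40 = (w^40)^26 = 1.
Geometric series: S = (1 - u^40)/(1 - u) = (1 - 1)/(1 - u) = 0

S = 0


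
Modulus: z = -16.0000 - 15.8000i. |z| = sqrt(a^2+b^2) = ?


|z| = sqrt((-16)^2 + (-15.8)^2) = sqrt(256 + 249.64) = sqrt(505.64) = 22.4864

|z| = 22.4864


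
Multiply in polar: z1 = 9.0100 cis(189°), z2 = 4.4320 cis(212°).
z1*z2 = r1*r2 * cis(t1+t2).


r = 9.0100 * 4.4320 = 39.9323
theta = 189° + 212° = 401° = 41° (mod 360)

39.9323 cis(41°)


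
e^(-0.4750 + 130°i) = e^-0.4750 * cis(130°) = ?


e^-0.4750 = 0.6219
cos(130°) = -0.642788
sin(130°) = 0.766
Real = 0.6219*(-0.642788) = -0.3997
Imag = 0.6219*0.766 = 0.4764

-0.3997 + 0.4764i


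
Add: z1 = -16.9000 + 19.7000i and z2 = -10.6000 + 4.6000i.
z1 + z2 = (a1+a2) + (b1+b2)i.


Real: -16.9 - 10.6 = -27.5
Imag: 19.7 + 4.6 = 24.3

-27.5000 + 24.3000i


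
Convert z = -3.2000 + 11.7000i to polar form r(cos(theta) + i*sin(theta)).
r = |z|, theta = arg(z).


r = sqrt(10.24+136.89) = sqrt(147.13) = 12.1297
theta = atan2(11.7, -3.2) = 105.2965 degrees

r = 12.1297, theta = 105.2965 degrees


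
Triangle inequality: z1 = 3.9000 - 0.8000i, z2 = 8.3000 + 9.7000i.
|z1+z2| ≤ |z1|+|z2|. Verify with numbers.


|z1| = sqrt(3.9^2 + (-0.8)^2) = sqrt(15.85) = 3.9812
|z2| = sqrt(8.3^2 + 9.7^2) = sqrt(162.98) = 12.7664
z1+z2 = 12.2000 + 8.9000i
|z1+z2| = sqrt(228.05) = 15.1013
|z1|+|z2| = 3.9812 + 12.7664 = 16.7476

|z1+z2| = 15.1013 ≤ |z1|+|z2| = 16.7476 (verified)


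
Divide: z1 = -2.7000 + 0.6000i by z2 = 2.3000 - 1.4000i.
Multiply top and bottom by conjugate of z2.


Conjugate of z2 = 2.3000 + 1.4000i
Numerator: (-2.7000 + 0.6000i)(2.3000 + 1.4000i) = -7.0500 - 2.4000i
Denominator: 2.3^2 + (-1.4)^2 = 7.25
Result = (-7.0500 - 2.4000i)/7.25

-0.9724 - 0.3310i


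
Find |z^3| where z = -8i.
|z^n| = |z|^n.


|z| = sqrt(0+64) = sqrt(64) = 8
|z^3| = |z|^3 = 8^3 = 512

|z^3| = 512


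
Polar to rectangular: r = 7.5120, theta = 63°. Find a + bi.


a = 7.5120*cos(63°) = 7.5120*0.454 = 3.4104
b = 7.5120*sin(63°) = 7.5120*0.891 = 6.6932

3.4104 + 6.6932i


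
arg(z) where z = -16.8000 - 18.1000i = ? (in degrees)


Re = -16.8, Im = -18.1
arg = atan2(-18.1, -16.8) = -132.8668 degrees

arg(z) = -132.8668 degrees


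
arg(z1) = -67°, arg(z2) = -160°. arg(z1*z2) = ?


arg(z1*z2) = -67° - 160° = -227°
Normalized to (-180°, 180°]: 133°

133°


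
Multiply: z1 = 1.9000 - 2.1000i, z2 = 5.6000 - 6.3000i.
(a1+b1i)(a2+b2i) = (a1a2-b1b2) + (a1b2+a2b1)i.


Real = 1.9*5.6 - (-2.1)*(-6.3) = 10.64 - 13.23 = -2.59
Imag = 1.9*(-6.3) + 5.6*(-2.1) = -11.97 - (11.76) = -23.73

-2.5900 - 23.7300i


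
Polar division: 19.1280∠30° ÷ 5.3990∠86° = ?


r = 19.1280 / 5.3990 = 3.5429
theta = 30° - 86° = -56° = 304° (mod 360)

3.5429 cis(304°)


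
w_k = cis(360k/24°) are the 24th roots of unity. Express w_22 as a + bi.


Angle = 360*22/24 = 330°
a = cos(330°) = 0.8660
b = sin(330°) = -0.5000

0.8660 - 0.5000i


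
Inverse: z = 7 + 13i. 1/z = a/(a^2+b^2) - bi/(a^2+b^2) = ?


|z|^2 = 49+169 = 218
1/z = (7 - 13i)/218

1/z = 0.0321 - 0.0596i


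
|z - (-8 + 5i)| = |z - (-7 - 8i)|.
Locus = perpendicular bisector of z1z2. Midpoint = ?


Equal distances means the locus is the perpendicular bisector of z1 and z2.
Midpoint = ((-8+(-7))/2, (5+(-8))/2) = (-7.5000, -1.5000)

Perpendicular bisector through (-7.5000, -1.5000)


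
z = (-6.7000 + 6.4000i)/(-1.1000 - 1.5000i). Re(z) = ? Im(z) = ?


Multiply by conjugate: (-6.7000 + 6.4000i)(-1.1000 + 1.5000i) / ((-1.1)^2 + (-1.5)^2)
Numerator real = -6.7*(-1.1) + 6.4*(-1.5) = -2.23
Numerator imag = 6.4*(-1.1) - (-6.7)*(-1.5) = -17.09
Denominator = 3.46
Re(z) = -2.23/3.46 = -0.6445
Im(z) = -17.09/3.46 = -4.9393

Re(z) = -0.6445, Im(z) = -4.9393


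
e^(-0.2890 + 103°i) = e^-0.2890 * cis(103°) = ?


e^-0.2890 = 0.7490
cos(103°) = -0.225
sin(103°) = 0.9744
Real = 0.7490*(-0.225) = -0.1685
Imag = 0.7490*0.9744 = 0.7298

-0.1685 + 0.7298i


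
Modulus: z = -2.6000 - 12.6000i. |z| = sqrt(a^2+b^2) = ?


|z| = sqrt((-2.6)^2 + (-12.6)^2) = sqrt(6.76 + 158.76) = sqrt(165.52) = 12.8655

|z| = 12.8655


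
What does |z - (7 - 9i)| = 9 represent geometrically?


|z - z0| = r is a circle with center z0 and radius r.
Center = (7, -9), radius = 9

Circle with center (7, -9) and radius 9


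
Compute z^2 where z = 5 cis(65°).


r^2 = 5^2 = 25
n*theta = 2*65° = 130° = 130° (mod 360)
a = 25*cos(130°) = -16.0697
b = 25*sin(130°) = 19.1511

25 cis(130°) = -16.0697 + 19.1511i


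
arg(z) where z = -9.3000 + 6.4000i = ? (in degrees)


Re = -9.3, Im = 6.4
arg = atan2(6.4, -9.3) = 145.4653 degrees

arg(z) = 145.4653 degrees


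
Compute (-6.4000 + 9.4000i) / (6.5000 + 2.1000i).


Conjugate of z2 = 6.5000 - 2.1000i
Numerator: (-6.4000 + 9.4000i)(6.5000 - 2.1000i) = -21.8600 + 74.5400i
Denominator: 6.5^2 + 2.1^2 = 46.66
Result = (-21.8600 + 74.5400i)/46.66

-0.4685 + 1.5975i


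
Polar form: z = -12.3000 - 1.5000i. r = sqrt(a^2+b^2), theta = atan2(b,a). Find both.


r = sqrt(151.29+2.25) = sqrt(153.54) = 12.3911
theta = atan2(-1.5, -12.3) = -173.0470 degrees

r = 12.3911, theta = -173.0470 degrees
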